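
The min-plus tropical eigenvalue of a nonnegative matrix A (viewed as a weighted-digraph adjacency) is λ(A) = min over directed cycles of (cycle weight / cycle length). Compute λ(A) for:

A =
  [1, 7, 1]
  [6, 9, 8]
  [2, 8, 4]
λ(A) = 1

Enumerate directed cycles and compute their means (weight / length). Sample:
  cycle 0 → 0: weight = 1, length = 1, mean = 1/1 ≈ 1.000
  cycle 1 → 1: weight = 9, length = 1, mean = 9/1 ≈ 9.000
  cycle 2 → 2: weight = 4, length = 1, mean = 4/1 ≈ 4.000
  cycle 0 → 1 → 0: weight = 13, length = 2, mean = 13/2 ≈ 6.500
  cycle 0 → 2 → 0: weight = 3, length = 2, mean = 3/2 ≈ 1.500
  cycle 1 → 0 → 1: weight = 13, length = 2, mean = 13/2 ≈ 6.500
Minimum mean = 1.000, attained e.g. along the cycle 0 → 0 with weight 1 and length 1. So λ(A) = 1/1 = 1.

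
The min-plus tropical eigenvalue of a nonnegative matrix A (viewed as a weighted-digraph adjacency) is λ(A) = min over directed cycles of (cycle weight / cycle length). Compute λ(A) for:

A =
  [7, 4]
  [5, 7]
λ(A) = 9/2

Enumerate directed cycles and compute their means (weight / length). Sample:
  cycle 0 → 0: weight = 7, length = 1, mean = 7/1 ≈ 7.000
  cycle 1 → 1: weight = 7, length = 1, mean = 7/1 ≈ 7.000
  cycle 0 → 1 → 0: weight = 9, length = 2, mean = 9/2 ≈ 4.500
  cycle 1 → 0 → 1: weight = 9, length = 2, mean = 9/2 ≈ 4.500
Minimum mean = 4.500, attained e.g. along the cycle 0 → 1 → 0 with weight 9 and length 2. So λ(A) = 9/2 = 9/2.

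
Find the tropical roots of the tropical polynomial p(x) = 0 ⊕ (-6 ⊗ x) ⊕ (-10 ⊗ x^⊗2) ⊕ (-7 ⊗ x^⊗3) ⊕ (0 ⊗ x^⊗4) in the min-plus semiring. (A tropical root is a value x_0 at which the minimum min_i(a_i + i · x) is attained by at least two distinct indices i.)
Roots: {-7, -3, 4, 6}

Each tropical root is a break point of the lower envelope of the lines y = a_i + i · x (there are 5 lines, with slopes 0, 1, ..., 4). Only the lines that attain the minimum somewhere contribute to roots; other lines are dominated. Here the surviving (envelope) indices are i = 4, i = 3, i = 2, i = 1, i = 0.
Intersections between consecutive envelope lines give the roots: for adjacent envelope indices i < j the intersection is x = (a_i − a_j) / (j − i). Reading off the sorted break points: {-7, -3, 4, 6}.
Verification: at each break x_0, at least two indices attain the minimum of min_i(a_i + i · x_0).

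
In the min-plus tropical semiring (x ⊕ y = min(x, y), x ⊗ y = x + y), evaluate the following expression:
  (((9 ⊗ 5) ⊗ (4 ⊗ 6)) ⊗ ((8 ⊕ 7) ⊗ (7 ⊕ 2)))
(((9 ⊗ 5) ⊗ (4 ⊗ 6)) ⊗ ((8 ⊕ 7) ⊗ (7 ⊕ 2))) = 33

Expand innermost to outermost. Recall ⊕ takes the minimum of its arguments and ⊗ takes their sum. Working out the expression (((9 ⊗ 5) ⊗ (4 ⊗ 6)) ⊗ ((8 ⊕ 7) ⊗ (7 ⊕ 2))) gives 33.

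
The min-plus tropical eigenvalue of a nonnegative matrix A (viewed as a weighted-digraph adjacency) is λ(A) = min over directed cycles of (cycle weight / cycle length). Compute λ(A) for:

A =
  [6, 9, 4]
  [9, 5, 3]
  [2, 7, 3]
λ(A) = 3

Enumerate directed cycles and compute their means (weight / length). Sample:
  cycle 0 → 0: weight = 6, length = 1, mean = 6/1 ≈ 6.000
  cycle 1 → 1: weight = 5, length = 1, mean = 5/1 ≈ 5.000
  cycle 2 → 2: weight = 3, length = 1, mean = 3/1 ≈ 3.000
  cycle 0 → 1 → 0: weight = 18, length = 2, mean = 18/2 ≈ 9.000
  cycle 0 → 2 → 0: weight = 6, length = 2, mean = 6/2 ≈ 3.000
  cycle 1 → 0 → 1: weight = 18, length = 2, mean = 18/2 ≈ 9.000
Minimum mean = 3.000, attained e.g. along the cycle 2 → 2 with weight 3 and length 1. So λ(A) = 3/1 = 3.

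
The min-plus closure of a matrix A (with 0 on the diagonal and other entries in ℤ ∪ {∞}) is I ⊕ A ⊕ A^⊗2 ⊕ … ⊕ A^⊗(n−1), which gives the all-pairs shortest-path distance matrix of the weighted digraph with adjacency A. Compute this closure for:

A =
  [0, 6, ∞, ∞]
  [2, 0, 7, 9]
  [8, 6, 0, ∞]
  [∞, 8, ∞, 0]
Closure =
  [0, 6, 13, 15]
  [2, 0, 7, 9]
  [8, 6, 0, 15]
  [10, 8, 15, 0]

This is the Floyd-Warshall all-pairs shortest-path computation. For each intermediate vertex k = 0, 1, …, 3, update dist[i][j] ← min(dist[i][j], dist[i][k] + dist[k][j]). The final matrix gives, for each (i, j), the minimum total weight of any directed path from i to j (possibly empty when i = j).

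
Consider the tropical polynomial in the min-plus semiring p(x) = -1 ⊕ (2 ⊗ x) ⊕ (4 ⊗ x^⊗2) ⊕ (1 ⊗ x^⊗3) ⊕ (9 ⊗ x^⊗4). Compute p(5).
p(5) = -1

A tropical monomial a ⊗ x^⊗i evaluates to a + i · x. Evaluating each term at x = 5:
  Term 0 contributes -1 + 0 · 5 = -1
  Term 1 contributes 2 + 1 · 5 = 7
  Term 2 contributes 4 + 2 · 5 = 14
  Term 3 contributes 1 + 3 · 5 = 16
  Term 4 contributes 9 + 4 · 5 = 29
p(5) = ⊕ of these = min[-1, 7, 14, 16, 29] = -1.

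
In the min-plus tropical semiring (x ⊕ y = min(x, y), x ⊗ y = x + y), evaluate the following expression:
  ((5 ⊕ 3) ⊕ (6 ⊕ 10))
((5 ⊕ 3) ⊕ (6 ⊕ 10)) = 3

Expand innermost to outermost. Recall ⊕ takes the minimum of its arguments and ⊗ takes their sum. Working out the expression ((5 ⊕ 3) ⊕ (6 ⊕ 10)) gives 3.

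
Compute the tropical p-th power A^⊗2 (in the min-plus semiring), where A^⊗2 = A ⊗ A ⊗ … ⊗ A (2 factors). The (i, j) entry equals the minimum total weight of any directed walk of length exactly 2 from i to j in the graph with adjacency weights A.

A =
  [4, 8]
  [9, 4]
A^⊗2 =
  [8, 12]
  [13, 8]

Each entry (A^⊗2)_ij equals the minimum over all length-2 walks i = v_0 → v_1 → … → v_2 = j of Σ_t A[v_t][v_{t+1}]. For example, for (i, j) = (0, 1) we minimise over 2 possible intermediate vertex sequences; the minimum is 12, attained along the walk 0 → 0 → 1.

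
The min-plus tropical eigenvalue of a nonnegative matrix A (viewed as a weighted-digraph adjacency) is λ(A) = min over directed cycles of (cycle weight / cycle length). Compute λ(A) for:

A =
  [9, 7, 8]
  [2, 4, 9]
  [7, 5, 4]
λ(A) = 4

Enumerate directed cycles and compute their means (weight / length). Sample:
  cycle 0 → 0: weight = 9, length = 1, mean = 9/1 ≈ 9.000
  cycle 1 → 1: weight = 4, length = 1, mean = 4/1 ≈ 4.000
  cycle 2 → 2: weight = 4, length = 1, mean = 4/1 ≈ 4.000
  cycle 0 → 1 → 0: weight = 9, length = 2, mean = 9/2 ≈ 4.500
  cycle 0 → 2 → 0: weight = 15, length = 2, mean = 15/2 ≈ 7.500
  cycle 1 → 0 → 1: weight = 9, length = 2, mean = 9/2 ≈ 4.500
Minimum mean = 4.000, attained e.g. along the cycle 1 → 1 with weight 4 and length 1. So λ(A) = 4/1 = 4.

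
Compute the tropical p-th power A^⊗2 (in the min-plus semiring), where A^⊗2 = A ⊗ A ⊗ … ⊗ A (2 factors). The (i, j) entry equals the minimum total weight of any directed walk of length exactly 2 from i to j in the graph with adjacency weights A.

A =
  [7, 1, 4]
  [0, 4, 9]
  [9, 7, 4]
A^⊗2 =
  [1, 5, 8]
  [4, 1, 4]
  [7, 10, 8]

Each entry (A^⊗2)_ij equals the minimum over all length-2 walks i = v_0 → v_1 → … → v_2 = j of Σ_t A[v_t][v_{t+1}]. For example, for (i, j) = (0, 2) we minimise over 3 possible intermediate vertex sequences; the minimum is 8, attained along the walk 0 → 2 → 2.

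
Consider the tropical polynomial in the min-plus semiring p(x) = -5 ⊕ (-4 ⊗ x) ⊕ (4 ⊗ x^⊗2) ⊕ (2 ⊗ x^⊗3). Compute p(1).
p(1) = -5

A tropical monomial a ⊗ x^⊗i evaluates to a + i · x. Evaluating each term at x = 1:
  Term 0 contributes -5 + 0 · 1 = -5
  Term 1 contributes -4 + 1 · 1 = -3
  Term 2 contributes 4 + 2 · 1 = 6
  Term 3 contributes 2 + 3 · 1 = 5
p(1) = ⊕ of these = min[-5, -3, 6, 5] = -5.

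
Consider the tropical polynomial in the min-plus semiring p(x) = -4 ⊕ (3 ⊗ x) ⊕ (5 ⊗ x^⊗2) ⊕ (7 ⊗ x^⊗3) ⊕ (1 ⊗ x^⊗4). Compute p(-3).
p(-3) = -11

A tropical monomial a ⊗ x^⊗i evaluates to a + i · x. Evaluating each term at x = -3:
  Term 0 contributes -4 + 0 · -3 = -4
  Term 1 contributes 3 + 1 · -3 = 0
  Term 2 contributes 5 + 2 · -3 = -1
  Term 3 contributes 7 + 3 · -3 = -2
  Term 4 contributes 1 + 4 · -3 = -11
p(-3) = ⊕ of these = min[-4, 0, -1, -2, -11] = -11.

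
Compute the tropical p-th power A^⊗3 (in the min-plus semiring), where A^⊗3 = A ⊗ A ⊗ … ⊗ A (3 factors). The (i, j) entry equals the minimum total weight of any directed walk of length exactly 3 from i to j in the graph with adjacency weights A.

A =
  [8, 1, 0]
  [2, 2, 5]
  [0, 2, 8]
A^⊗3 =
  [4, 1, 0]
  [2, 4, 4]
  [0, 2, 4]

Each entry (A^⊗3)_ij equals the minimum over all length-3 walks i = v_0 → v_1 → … → v_3 = j of Σ_t A[v_t][v_{t+1}]. For example, for (i, j) = (0, 2) we minimise over 9 possible intermediate vertex sequences; the minimum is 0, attained along the walk 0 → 2 → 0 → 2.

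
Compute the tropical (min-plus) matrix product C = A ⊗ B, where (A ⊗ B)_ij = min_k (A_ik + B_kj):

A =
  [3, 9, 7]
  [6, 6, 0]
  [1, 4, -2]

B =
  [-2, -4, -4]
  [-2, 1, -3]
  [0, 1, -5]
A ⊗ B =
  [1, -1, -1]
  [0, 1, -5]
  [-2, -3, -7]

Apply the min-plus product entry-by-entry:
  C[0][0] = min over k of (A[0][0] + B[0][0] = 3 + -2 = 1, A[0][1] + B[1][0] = 9 + -2 = 7, A[0][2] + B[2][0] = 7 + 0 = 7) = 1 (attained at k = 0)
  C[0][1] = min over k of (A[0][0] + B[0][1] = 3 + -4 = -1, A[0][1] + B[1][1] = 9 + 1 = 10, A[0][2] + B[2][1] = 7 + 1 = 8) = -1 (attained at k = 0)
  C[0][2] = min over k of (A[0][0] + B[0][2] = 3 + -4 = -1, A[0][1] + B[1][2] = 9 + -3 = 6, A[0][2] + B[2][2] = 7 + -5 = 2) = -1 (attained at k = 0)
  C[1][0] = min over k of (A[1][0] + B[0][0] = 6 + -2 = 4, A[1][1] + B[1][0] = 6 + -2 = 4, A[1][2] + B[2][0] = 0 + 0 = 0) = 0 (attained at k = 2)
  C[1][1] = min over k of (A[1][0] + B[0][1] = 6 + -4 = 2, A[1][1] + B[1][1] = 6 + 1 = 7, A[1][2] + B[2][1] = 0 + 1 = 1) = 1 (attained at k = 2)
  C[1][2] = min over k of (A[1][0] + B[0][2] = 6 + -4 = 2, A[1][1] + B[1][2] = 6 + -3 = 3, A[1][2] + B[2][2] = 0 + -5 = -5) = -5 (attained at k = 2)
  C[2][0] = min over k of (A[2][0] + B[0][0] = 1 + -2 = -1, A[2][1] + B[1][0] = 4 + -2 = 2, A[2][2] + B[2][0] = -2 + 0 = -2) = -2 (attained at k = 2)
  C[2][1] = min over k of (A[2][0] + B[0][1] = 1 + -4 = -3, A[2][1] + B[1][1] = 4 + 1 = 5, A[2][2] + B[2][1] = -2 + 1 = -1) = -3 (attained at k = 0)
  C[2][2] = min over k of (A[2][0] + B[0][2] = 1 + -4 = -3, A[2][1] + B[1][2] = 4 + -3 = 1, A[2][2] + B[2][2] = -2 + -5 = -7) = -7 (attained at k = 2)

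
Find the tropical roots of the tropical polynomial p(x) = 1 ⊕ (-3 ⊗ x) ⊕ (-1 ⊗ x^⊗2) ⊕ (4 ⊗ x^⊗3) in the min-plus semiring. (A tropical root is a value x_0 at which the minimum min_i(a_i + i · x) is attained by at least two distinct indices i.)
Roots: {-5, -2, 4}

Each tropical root is a break point of the lower envelope of the lines y = a_i + i · x (there are 4 lines, with slopes 0, 1, ..., 3). Only the lines that attain the minimum somewhere contribute to roots; other lines are dominated. Here the surviving (envelope) indices are i = 3, i = 2, i = 1, i = 0.
Intersections between consecutive envelope lines give the roots: for adjacent envelope indices i < j the intersection is x = (a_i − a_j) / (j − i). Reading off the sorted break points: {-5, -2, 4}.
Verification: at each break x_0, at least two indices attain the minimum of min_i(a_i + i · x_0).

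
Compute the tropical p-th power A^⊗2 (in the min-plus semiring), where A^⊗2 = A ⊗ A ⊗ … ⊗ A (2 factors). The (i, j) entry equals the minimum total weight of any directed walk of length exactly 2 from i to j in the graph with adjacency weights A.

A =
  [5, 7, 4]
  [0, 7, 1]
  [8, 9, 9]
A^⊗2 =
  [7, 12, 8]
  [5, 7, 4]
  [9, 15, 10]

Each entry (A^⊗2)_ij equals the minimum over all length-2 walks i = v_0 → v_1 → … → v_2 = j of Σ_t A[v_t][v_{t+1}]. For example, for (i, j) = (0, 2) we minimise over 3 possible intermediate vertex sequences; the minimum is 8, attained along the walk 0 → 1 → 2.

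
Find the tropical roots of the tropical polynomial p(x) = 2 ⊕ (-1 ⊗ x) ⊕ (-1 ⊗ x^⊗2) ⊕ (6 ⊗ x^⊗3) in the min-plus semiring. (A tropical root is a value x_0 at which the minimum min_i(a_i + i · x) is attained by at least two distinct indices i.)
Roots: {-7, 0, 3}

Each tropical root is a break point of the lower envelope of the lines y = a_i + i · x (there are 4 lines, with slopes 0, 1, ..., 3). Only the lines that attain the minimum somewhere contribute to roots; other lines are dominated. Here the surviving (envelope) indices are i = 3, i = 2, i = 1, i = 0.
Intersections between consecutive envelope lines give the roots: for adjacent envelope indices i < j the intersection is x = (a_i − a_j) / (j − i). Reading off the sorted break points: {-7, 0, 3}.
Verification: at each break x_0, at least two indices attain the minimum of min_i(a_i + i · x_0).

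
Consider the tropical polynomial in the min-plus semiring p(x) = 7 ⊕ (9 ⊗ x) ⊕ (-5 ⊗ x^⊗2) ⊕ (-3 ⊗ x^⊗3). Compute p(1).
p(1) = -3

A tropical monomial a ⊗ x^⊗i evaluates to a + i · x. Evaluating each term at x = 1:
  Term 0 contributes 7 + 0 · 1 = 7
  Term 1 contributes 9 + 1 · 1 = 10
  Term 2 contributes -5 + 2 · 1 = -3
  Term 3 contributes -3 + 3 · 1 = 0
p(1) = ⊕ of these = min[7, 10, -3, 0] = -3.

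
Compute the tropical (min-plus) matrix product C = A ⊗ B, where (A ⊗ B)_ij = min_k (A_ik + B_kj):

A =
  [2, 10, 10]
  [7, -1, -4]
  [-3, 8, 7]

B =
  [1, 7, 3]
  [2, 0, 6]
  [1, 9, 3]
A ⊗ B =
  [3, 9, 5]
  [-3, -1, -1]
  [-2, 4, 0]

Apply the min-plus product entry-by-entry:
  C[0][0] = min over k of (A[0][0] + B[0][0] = 2 + 1 = 3, A[0][1] + B[1][0] = 10 + 2 = 12, A[0][2] + B[2][0] = 10 + 1 = 11) = 3 (attained at k = 0)
  C[0][1] = min over k of (A[0][0] + B[0][1] = 2 + 7 = 9, A[0][1] + B[1][1] = 10 + 0 = 10, A[0][2] + B[2][1] = 10 + 9 = 19) = 9 (attained at k = 0)
  C[0][2] = min over k of (A[0][0] + B[0][2] = 2 + 3 = 5, A[0][1] + B[1][2] = 10 + 6 = 16, A[0][2] + B[2][2] = 10 + 3 = 13) = 5 (attained at k = 0)
  C[1][0] = min over k of (A[1][0] + B[0][0] = 7 + 1 = 8, A[1][1] + B[1][0] = -1 + 2 = 1, A[1][2] + B[2][0] = -4 + 1 = -3) = -3 (attained at k = 2)
  C[1][1] = min over k of (A[1][0] + B[0][1] = 7 + 7 = 14, A[1][1] + B[1][1] = -1 + 0 = -1, A[1][2] + B[2][1] = -4 + 9 = 5) = -1 (attained at k = 1)
  C[1][2] = min over k of (A[1][0] + B[0][2] = 7 + 3 = 10, A[1][1] + B[1][2] = -1 + 6 = 5, A[1][2] + B[2][2] = -4 + 3 = -1) = -1 (attained at k = 2)
  C[2][0] = min over k of (A[2][0] + B[0][0] = -3 + 1 = -2, A[2][1] + B[1][0] = 8 + 2 = 10, A[2][2] + B[2][0] = 7 + 1 = 8) = -2 (attained at k = 0)
  C[2][1] = min over k of (A[2][0] + B[0][1] = -3 + 7 = 4, A[2][1] + B[1][1] = 8 + 0 = 8, A[2][2] + B[2][1] = 7 + 9 = 16) = 4 (attained at k = 0)
  C[2][2] = min over k of (A[2][0] + B[0][2] = -3 + 3 = 0, A[2][1] + B[1][2] = 8 + 6 = 14, A[2][2] + B[2][2] = 7 + 3 = 10) = 0 (attained at k = 0)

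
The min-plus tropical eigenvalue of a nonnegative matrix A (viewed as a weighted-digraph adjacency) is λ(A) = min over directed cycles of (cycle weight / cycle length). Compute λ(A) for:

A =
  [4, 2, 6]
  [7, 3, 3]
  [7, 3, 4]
λ(A) = 3

Enumerate directed cycles and compute their means (weight / length). Sample:
  cycle 0 → 0: weight = 4, length = 1, mean = 4/1 ≈ 4.000
  cycle 1 → 1: weight = 3, length = 1, mean = 3/1 ≈ 3.000
  cycle 2 → 2: weight = 4, length = 1, mean = 4/1 ≈ 4.000
  cycle 0 → 1 → 0: weight = 9, length = 2, mean = 9/2 ≈ 4.500
  cycle 0 → 2 → 0: weight = 13, length = 2, mean = 13/2 ≈ 6.500
  cycle 1 → 0 → 1: weight = 9, length = 2, mean = 9/2 ≈ 4.500
Minimum mean = 3.000, attained e.g. along the cycle 1 → 1 with weight 3 and length 1. So λ(A) = 3/1 = 3.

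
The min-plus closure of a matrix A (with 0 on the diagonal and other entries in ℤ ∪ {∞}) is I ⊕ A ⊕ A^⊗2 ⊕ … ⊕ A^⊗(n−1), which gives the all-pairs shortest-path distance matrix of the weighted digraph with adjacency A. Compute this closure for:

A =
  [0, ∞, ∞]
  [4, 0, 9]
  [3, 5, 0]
Closure =
  [0, ∞, ∞]
  [4, 0, 9]
  [3, 5, 0]

This is the Floyd-Warshall all-pairs shortest-path computation. For each intermediate vertex k = 0, 1, …, 2, update dist[i][j] ← min(dist[i][j], dist[i][k] + dist[k][j]). The final matrix gives, for each (i, j), the minimum total weight of any directed path from i to j (possibly empty when i = j).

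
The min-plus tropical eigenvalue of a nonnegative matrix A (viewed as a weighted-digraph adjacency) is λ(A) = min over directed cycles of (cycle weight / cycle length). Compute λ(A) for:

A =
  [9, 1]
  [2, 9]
λ(A) = 3/2

Enumerate directed cycles and compute their means (weight / length). Sample:
  cycle 0 → 0: weight = 9, length = 1, mean = 9/1 ≈ 9.000
  cycle 1 → 1: weight = 9, length = 1, mean = 9/1 ≈ 9.000
  cycle 0 → 1 → 0: weight = 3, length = 2, mean = 3/2 ≈ 1.500
  cycle 1 → 0 → 1: weight = 3, length = 2, mean = 3/2 ≈ 1.500
Minimum mean = 1.500, attained e.g. along the cycle 0 → 1 → 0 with weight 3 and length 2. So λ(A) = 3/2 = 3/2.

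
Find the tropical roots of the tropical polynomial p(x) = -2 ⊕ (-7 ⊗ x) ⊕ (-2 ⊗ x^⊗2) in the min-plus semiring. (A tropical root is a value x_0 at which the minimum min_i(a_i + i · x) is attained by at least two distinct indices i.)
Roots: {-5, 5}

Each tropical root is a break point of the lower envelope of the lines y = a_i + i · x (there are 3 lines, with slopes 0, 1, ..., 2). Only the lines that attain the minimum somewhere contribute to roots; other lines are dominated. Here the surviving (envelope) indices are i = 2, i = 1, i = 0.
Intersections between consecutive envelope lines give the roots: for adjacent envelope indices i < j the intersection is x = (a_i − a_j) / (j − i). Reading off the sorted break points: {-5, 5}.
Verification: at each break x_0, at least two indices attain the minimum of min_i(a_i + i · x_0).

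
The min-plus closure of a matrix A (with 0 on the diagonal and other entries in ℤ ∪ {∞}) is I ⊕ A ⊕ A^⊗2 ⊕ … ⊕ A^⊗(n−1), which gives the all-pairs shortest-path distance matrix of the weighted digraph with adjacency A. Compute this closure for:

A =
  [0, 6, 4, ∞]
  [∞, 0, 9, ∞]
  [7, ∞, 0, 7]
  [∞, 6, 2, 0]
Closure =
  [0, 6, 4, 11]
  [16, 0, 9, 16]
  [7, 13, 0, 7]
  [9, 6, 2, 0]

This is the Floyd-Warshall all-pairs shortest-path computation. For each intermediate vertex k = 0, 1, …, 3, update dist[i][j] ← min(dist[i][j], dist[i][k] + dist[k][j]). The final matrix gives, for each (i, j), the minimum total weight of any directed path from i to j (possibly empty when i = j).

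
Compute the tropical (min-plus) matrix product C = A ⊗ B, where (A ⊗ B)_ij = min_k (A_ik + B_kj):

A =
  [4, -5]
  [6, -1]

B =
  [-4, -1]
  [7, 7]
A ⊗ B =
  [0, 2]
  [2, 5]

Apply the min-plus product entry-by-entry:
  C[0][0] = min over k of (A[0][0] + B[0][0] = 4 + -4 = 0, A[0][1] + B[1][0] = -5 + 7 = 2) = 0 (attained at k = 0)
  C[0][1] = min over k of (A[0][0] + B[0][1] = 4 + -1 = 3, A[0][1] + B[1][1] = -5 + 7 = 2) = 2 (attained at k = 1)
  C[1][0] = min over k of (A[1][0] + B[0][0] = 6 + -4 = 2, A[1][1] + B[1][0] = -1 + 7 = 6) = 2 (attained at k = 0)
  C[1][1] = min over k of (A[1][0] + B[0][1] = 6 + -1 = 5, A[1][1] + B[1][1] = -1 + 7 = 6) = 5 (attained at k = 0)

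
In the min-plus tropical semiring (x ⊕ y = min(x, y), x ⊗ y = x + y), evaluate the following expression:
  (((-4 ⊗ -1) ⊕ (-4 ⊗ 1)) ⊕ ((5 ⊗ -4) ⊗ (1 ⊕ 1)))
(((-4 ⊗ -1) ⊕ (-4 ⊗ 1)) ⊕ ((5 ⊗ -4) ⊗ (1 ⊕ 1))) = -5

Expand innermost to outermost. Recall ⊕ takes the minimum of its arguments and ⊗ takes their sum. Working out the expression (((-4 ⊗ -1) ⊕ (-4 ⊗ 1)) ⊕ ((5 ⊗ -4) ⊗ (1 ⊕ 1))) gives -5.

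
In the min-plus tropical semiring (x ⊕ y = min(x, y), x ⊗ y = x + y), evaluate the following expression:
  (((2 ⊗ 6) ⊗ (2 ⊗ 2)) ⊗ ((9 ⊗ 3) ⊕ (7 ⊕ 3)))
(((2 ⊗ 6) ⊗ (2 ⊗ 2)) ⊗ ((9 ⊗ 3) ⊕ (7 ⊕ 3))) = 15

Expand innermost to outermost. Recall ⊕ takes the minimum of its arguments and ⊗ takes their sum. Working out the expression (((2 ⊗ 6) ⊗ (2 ⊗ 2)) ⊗ ((9 ⊗ 3) ⊕ (7 ⊕ 3))) gives 15.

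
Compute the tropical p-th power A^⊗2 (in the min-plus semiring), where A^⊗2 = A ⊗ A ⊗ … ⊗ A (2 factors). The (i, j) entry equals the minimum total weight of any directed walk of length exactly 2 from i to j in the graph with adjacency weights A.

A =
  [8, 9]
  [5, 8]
A^⊗2 =
  [14, 17]
  [13, 14]

Each entry (A^⊗2)_ij equals the minimum over all length-2 walks i = v_0 → v_1 → … → v_2 = j of Σ_t A[v_t][v_{t+1}]. For example, for (i, j) = (0, 1) we minimise over 2 possible intermediate vertex sequences; the minimum is 17, attained along the walk 0 → 0 → 1.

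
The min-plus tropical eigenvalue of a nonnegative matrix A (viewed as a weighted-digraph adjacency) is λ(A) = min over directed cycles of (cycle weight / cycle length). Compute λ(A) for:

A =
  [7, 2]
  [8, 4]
λ(A) = 4

Enumerate directed cycles and compute their means (weight / length). Sample:
  cycle 0 → 0: weight = 7, length = 1, mean = 7/1 ≈ 7.000
  cycle 1 → 1: weight = 4, length = 1, mean = 4/1 ≈ 4.000
  cycle 0 → 1 → 0: weight = 10, length = 2, mean = 10/2 ≈ 5.000
  cycle 1 → 0 → 1: weight = 10, length = 2, mean = 10/2 ≈ 5.000
Minimum mean = 4.000, attained e.g. along the cycle 1 → 1 with weight 4 and length 1. So λ(A) = 4/1 = 4.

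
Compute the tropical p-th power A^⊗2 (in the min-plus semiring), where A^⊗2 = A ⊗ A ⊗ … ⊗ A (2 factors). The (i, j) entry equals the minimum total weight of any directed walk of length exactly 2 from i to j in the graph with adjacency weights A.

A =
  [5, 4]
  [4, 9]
A^⊗2 =
  [8, 9]
  [9, 8]

Each entry (A^⊗2)_ij equals the minimum over all length-2 walks i = v_0 → v_1 → … → v_2 = j of Σ_t A[v_t][v_{t+1}]. For example, for (i, j) = (0, 1) we minimise over 2 possible intermediate vertex sequences; the minimum is 9, attained along the walk 0 → 0 → 1.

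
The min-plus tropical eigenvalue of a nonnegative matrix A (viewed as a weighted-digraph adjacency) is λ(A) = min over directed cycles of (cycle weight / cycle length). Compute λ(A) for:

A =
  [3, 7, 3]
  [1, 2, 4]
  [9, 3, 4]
λ(A) = 2

Enumerate directed cycles and compute their means (weight / length). Sample:
  cycle 0 → 0: weight = 3, length = 1, mean = 3/1 ≈ 3.000
  cycle 1 → 1: weight = 2, length = 1, mean = 2/1 ≈ 2.000
  cycle 2 → 2: weight = 4, length = 1, mean = 4/1 ≈ 4.000
  cycle 0 → 1 → 0: weight = 8, length = 2, mean = 8/2 ≈ 4.000
  cycle 0 → 2 → 0: weight = 12, length = 2, mean = 12/2 ≈ 6.000
  cycle 1 → 0 → 1: weight = 8, length = 2, mean = 8/2 ≈ 4.000
Minimum mean = 2.000, attained e.g. along the cycle 1 → 1 with weight 2 and length 1. So λ(A) = 2/1 = 2.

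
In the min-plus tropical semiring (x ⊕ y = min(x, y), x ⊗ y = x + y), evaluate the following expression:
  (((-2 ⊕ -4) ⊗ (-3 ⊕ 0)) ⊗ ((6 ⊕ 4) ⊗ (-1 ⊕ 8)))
(((-2 ⊕ -4) ⊗ (-3 ⊕ 0)) ⊗ ((6 ⊕ 4) ⊗ (-1 ⊕ 8))) = -4

Expand innermost to outermost. Recall ⊕ takes the minimum of its arguments and ⊗ takes their sum. Working out the expression (((-2 ⊕ -4) ⊗ (-3 ⊕ 0)) ⊗ ((6 ⊕ 4) ⊗ (-1 ⊕ 8))) gives -4.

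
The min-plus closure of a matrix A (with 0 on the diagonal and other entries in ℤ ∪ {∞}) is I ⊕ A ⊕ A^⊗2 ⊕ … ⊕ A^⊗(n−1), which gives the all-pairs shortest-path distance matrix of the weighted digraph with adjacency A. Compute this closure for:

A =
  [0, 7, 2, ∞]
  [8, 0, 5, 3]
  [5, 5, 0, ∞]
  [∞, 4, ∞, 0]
Closure =
  [0, 7, 2, 10]
  [8, 0, 5, 3]
  [5, 5, 0, 8]
  [12, 4, 9, 0]

This is the Floyd-Warshall all-pairs shortest-path computation. For each intermediate vertex k = 0, 1, …, 3, update dist[i][j] ← min(dist[i][j], dist[i][k] + dist[k][j]). The final matrix gives, for each (i, j), the minimum total weight of any directed path from i to j (possibly empty when i = j).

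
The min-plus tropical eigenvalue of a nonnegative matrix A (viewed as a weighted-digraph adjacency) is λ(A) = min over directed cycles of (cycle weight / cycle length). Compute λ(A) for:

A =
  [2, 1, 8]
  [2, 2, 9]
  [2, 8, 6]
λ(A) = 3/2

Enumerate directed cycles and compute their means (weight / length). Sample:
  cycle 0 → 0: weight = 2, length = 1, mean = 2/1 ≈ 2.000
  cycle 1 → 1: weight = 2, length = 1, mean = 2/1 ≈ 2.000
  cycle 2 → 2: weight = 6, length = 1, mean = 6/1 ≈ 6.000
  cycle 0 → 1 → 0: weight = 3, length = 2, mean = 3/2 ≈ 1.500
  cycle 0 → 2 → 0: weight = 10, length = 2, mean = 10/2 ≈ 5.000
  cycle 1 → 0 → 1: weight = 3, length = 2, mean = 3/2 ≈ 1.500
Minimum mean = 1.500, attained e.g. along the cycle 0 → 1 → 0 with weight 3 and length 2. So λ(A) = 3/2 = 3/2.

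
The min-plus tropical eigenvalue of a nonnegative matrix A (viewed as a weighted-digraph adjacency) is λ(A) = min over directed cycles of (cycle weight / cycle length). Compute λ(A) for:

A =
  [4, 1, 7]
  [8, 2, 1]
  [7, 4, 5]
λ(A) = 2

Enumerate directed cycles and compute their means (weight / length). Sample:
  cycle 0 → 0: weight = 4, length = 1, mean = 4/1 ≈ 4.000
  cycle 1 → 1: weight = 2, length = 1, mean = 2/1 ≈ 2.000
  cycle 2 → 2: weight = 5, length = 1, mean = 5/1 ≈ 5.000
  cycle 0 → 1 → 0: weight = 9, length = 2, mean = 9/2 ≈ 4.500
  cycle 0 → 2 → 0: weight = 14, length = 2, mean = 14/2 ≈ 7.000
  cycle 1 → 0 → 1: weight = 9, length = 2, mean = 9/2 ≈ 4.500
Minimum mean = 2.000, attained e.g. along the cycle 1 → 1 with weight 2 and length 1. So λ(A) = 2/1 = 2.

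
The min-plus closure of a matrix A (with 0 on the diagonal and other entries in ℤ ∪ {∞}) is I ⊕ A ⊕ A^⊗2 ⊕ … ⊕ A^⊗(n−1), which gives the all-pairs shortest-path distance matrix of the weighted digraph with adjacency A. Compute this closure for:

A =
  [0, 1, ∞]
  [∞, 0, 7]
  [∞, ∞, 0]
Closure =
  [0, 1, 8]
  [∞, 0, 7]
  [∞, ∞, 0]

This is the Floyd-Warshall all-pairs shortest-path computation. For each intermediate vertex k = 0, 1, …, 2, update dist[i][j] ← min(dist[i][j], dist[i][k] + dist[k][j]). The final matrix gives, for each (i, j), the minimum total weight of any directed path from i to j (possibly empty when i = j).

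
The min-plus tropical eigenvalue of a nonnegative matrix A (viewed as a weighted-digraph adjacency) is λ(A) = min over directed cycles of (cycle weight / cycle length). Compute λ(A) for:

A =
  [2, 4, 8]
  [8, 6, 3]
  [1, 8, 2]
λ(A) = 2

Enumerate directed cycles and compute their means (weight / length). Sample:
  cycle 0 → 0: weight = 2, length = 1, mean = 2/1 ≈ 2.000
  cycle 1 → 1: weight = 6, length = 1, mean = 6/1 ≈ 6.000
  cycle 2 → 2: weight = 2, length = 1, mean = 2/1 ≈ 2.000
  cycle 0 → 1 → 0: weight = 12, length = 2, mean = 12/2 ≈ 6.000
  cycle 0 → 2 → 0: weight = 9, length = 2, mean = 9/2 ≈ 4.500
  cycle 1 → 0 → 1: weight = 12, length = 2, mean = 12/2 ≈ 6.000
Minimum mean = 2.000, attained e.g. along the cycle 0 → 0 with weight 2 and length 1. So λ(A) = 2/1 = 2.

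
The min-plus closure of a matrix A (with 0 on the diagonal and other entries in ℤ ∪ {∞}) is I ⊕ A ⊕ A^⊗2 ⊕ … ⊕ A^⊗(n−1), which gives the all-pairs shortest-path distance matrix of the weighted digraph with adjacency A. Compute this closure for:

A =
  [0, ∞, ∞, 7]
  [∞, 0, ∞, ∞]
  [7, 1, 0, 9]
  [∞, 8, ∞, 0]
Closure =
  [0, 15, ∞, 7]
  [∞, 0, ∞, ∞]
  [7, 1, 0, 9]
  [∞, 8, ∞, 0]

This is the Floyd-Warshall all-pairs shortest-path computation. For each intermediate vertex k = 0, 1, …, 3, update dist[i][j] ← min(dist[i][j], dist[i][k] + dist[k][j]). The final matrix gives, for each (i, j), the minimum total weight of any directed path from i to j (possibly empty when i = j).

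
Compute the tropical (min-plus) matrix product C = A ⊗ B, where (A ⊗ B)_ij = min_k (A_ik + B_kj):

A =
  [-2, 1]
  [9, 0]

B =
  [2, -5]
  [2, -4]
A ⊗ B =
  [0, -7]
  [2, -4]

Apply the min-plus product entry-by-entry:
  C[0][0] = min over k of (A[0][0] + B[0][0] = -2 + 2 = 0, A[0][1] + B[1][0] = 1 + 2 = 3) = 0 (attained at k = 0)
  C[0][1] = min over k of (A[0][0] + B[0][1] = -2 + -5 = -7, A[0][1] + B[1][1] = 1 + -4 = -3) = -7 (attained at k = 0)
  C[1][0] = min over k of (A[1][0] + B[0][0] = 9 + 2 = 11, A[1][1] + B[1][0] = 0 + 2 = 2) = 2 (attained at k = 1)
  C[1][1] = min over k of (A[1][0] + B[0][1] = 9 + -5 = 4, A[1][1] + B[1][1] = 0 + -4 = -4) = -4 (attained at k = 1)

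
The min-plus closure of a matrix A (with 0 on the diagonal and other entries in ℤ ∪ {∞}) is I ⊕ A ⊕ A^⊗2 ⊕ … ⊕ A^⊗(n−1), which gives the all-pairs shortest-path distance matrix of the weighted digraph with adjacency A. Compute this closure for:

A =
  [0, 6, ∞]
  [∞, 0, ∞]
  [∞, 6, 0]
Closure =
  [0, 6, ∞]
  [∞, 0, ∞]
  [∞, 6, 0]

This is the Floyd-Warshall all-pairs shortest-path computation. For each intermediate vertex k = 0, 1, …, 2, update dist[i][j] ← min(dist[i][j], dist[i][k] + dist[k][j]). The final matrix gives, for each (i, j), the minimum total weight of any directed path from i to j (possibly empty when i = j).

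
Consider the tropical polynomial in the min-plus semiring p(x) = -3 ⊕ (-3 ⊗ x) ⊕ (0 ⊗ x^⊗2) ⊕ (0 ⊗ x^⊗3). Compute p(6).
p(6) = -3

A tropical monomial a ⊗ x^⊗i evaluates to a + i · x. Evaluating each term at x = 6:
  Term 0 contributes -3 + 0 · 6 = -3
  Term 1 contributes -3 + 1 · 6 = 3
  Term 2 contributes 0 + 2 · 6 = 12
  Term 3 contributes 0 + 3 · 6 = 18
p(6) = ⊕ of these = min[-3, 3, 12, 18] = -3.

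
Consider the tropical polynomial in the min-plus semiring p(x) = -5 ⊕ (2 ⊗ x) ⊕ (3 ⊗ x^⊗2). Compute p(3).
p(3) = -5

A tropical monomial a ⊗ x^⊗i evaluates to a + i · x. Evaluating each term at x = 3:
  Term 0 contributes -5 + 0 · 3 = -5
  Term 1 contributes 2 + 1 · 3 = 5
  Term 2 contributes 3 + 2 · 3 = 9
p(3) = ⊕ of these = min[-5, 5, 9] = -5.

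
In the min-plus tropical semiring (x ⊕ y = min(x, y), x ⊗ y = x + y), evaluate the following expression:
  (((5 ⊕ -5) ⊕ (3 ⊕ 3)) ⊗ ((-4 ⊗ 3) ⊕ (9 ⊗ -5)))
(((5 ⊕ -5) ⊕ (3 ⊕ 3)) ⊗ ((-4 ⊗ 3) ⊕ (9 ⊗ -5))) = -6

Expand innermost to outermost. Recall ⊕ takes the minimum of its arguments and ⊗ takes their sum. Working out the expression (((5 ⊕ -5) ⊕ (3 ⊕ 3)) ⊗ ((-4 ⊗ 3) ⊕ (9 ⊗ -5))) gives -6.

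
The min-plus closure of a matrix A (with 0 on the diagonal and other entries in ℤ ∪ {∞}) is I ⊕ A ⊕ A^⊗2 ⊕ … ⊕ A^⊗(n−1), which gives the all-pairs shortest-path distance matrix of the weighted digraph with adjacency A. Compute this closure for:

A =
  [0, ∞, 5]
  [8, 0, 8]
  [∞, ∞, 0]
Closure =
  [0, ∞, 5]
  [8, 0, 8]
  [∞, ∞, 0]

This is the Floyd-Warshall all-pairs shortest-path computation. For each intermediate vertex k = 0, 1, …, 2, update dist[i][j] ← min(dist[i][j], dist[i][k] + dist[k][j]). The final matrix gives, for each (i, j), the minimum total weight of any directed path from i to j (possibly empty when i = j).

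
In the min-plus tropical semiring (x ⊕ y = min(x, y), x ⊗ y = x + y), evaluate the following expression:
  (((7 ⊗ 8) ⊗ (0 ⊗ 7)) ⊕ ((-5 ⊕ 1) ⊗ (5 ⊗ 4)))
(((7 ⊗ 8) ⊗ (0 ⊗ 7)) ⊕ ((-5 ⊕ 1) ⊗ (5 ⊗ 4))) = 4

Expand innermost to outermost. Recall ⊕ takes the minimum of its arguments and ⊗ takes their sum. Working out the expression (((7 ⊗ 8) ⊗ (0 ⊗ 7)) ⊕ ((-5 ⊕ 1) ⊗ (5 ⊗ 4))) gives 4.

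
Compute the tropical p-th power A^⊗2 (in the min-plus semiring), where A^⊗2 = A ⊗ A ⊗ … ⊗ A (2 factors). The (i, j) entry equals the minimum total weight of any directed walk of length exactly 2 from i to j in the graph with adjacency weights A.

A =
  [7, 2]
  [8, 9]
A^⊗2 =
  [10, 9]
  [15, 10]

Each entry (A^⊗2)_ij equals the minimum over all length-2 walks i = v_0 → v_1 → … → v_2 = j of Σ_t A[v_t][v_{t+1}]. For example, for (i, j) = (0, 1) we minimise over 2 possible intermediate vertex sequences; the minimum is 9, attained along the walk 0 → 0 → 1.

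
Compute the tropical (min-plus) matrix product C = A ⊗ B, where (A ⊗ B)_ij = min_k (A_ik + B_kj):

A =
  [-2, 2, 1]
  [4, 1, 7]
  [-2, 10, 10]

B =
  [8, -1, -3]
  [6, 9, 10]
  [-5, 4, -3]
A ⊗ B =
  [-4, -3, -5]
  [2, 3, 1]
  [5, -3, -5]

Apply the min-plus product entry-by-entry:
  C[0][0] = min over k of (A[0][0] + B[0][0] = -2 + 8 = 6, A[0][1] + B[1][0] = 2 + 6 = 8, A[0][2] + B[2][0] = 1 + -5 = -4) = -4 (attained at k = 2)
  C[0][1] = min over k of (A[0][0] + B[0][1] = -2 + -1 = -3, A[0][1] + B[1][1] = 2 + 9 = 11, A[0][2] + B[2][1] = 1 + 4 = 5) = -3 (attained at k = 0)
  C[0][2] = min over k of (A[0][0] + B[0][2] = -2 + -3 = -5, A[0][1] + B[1][2] = 2 + 10 = 12, A[0][2] + B[2][2] = 1 + -3 = -2) = -5 (attained at k = 0)
  C[1][0] = min over k of (A[1][0] + B[0][0] = 4 + 8 = 12, A[1][1] + B[1][0] = 1 + 6 = 7, A[1][2] + B[2][0] = 7 + -5 = 2) = 2 (attained at k = 2)
  C[1][1] = min over k of (A[1][0] + B[0][1] = 4 + -1 = 3, A[1][1] + B[1][1] = 1 + 9 = 10, A[1][2] + B[2][1] = 7 + 4 = 11) = 3 (attained at k = 0)
  C[1][2] = min over k of (A[1][0] + B[0][2] = 4 + -3 = 1, A[1][1] + B[1][2] = 1 + 10 = 11, A[1][2] + B[2][2] = 7 + -3 = 4) = 1 (attained at k = 0)
  C[2][0] = min over k of (A[2][0] + B[0][0] = -2 + 8 = 6, A[2][1] + B[1][0] = 10 + 6 = 16, A[2][2] + B[2][0] = 10 + -5 = 5) = 5 (attained at k = 2)
  C[2][1] = min over k of (A[2][0] + B[0][1] = -2 + -1 = -3, A[2][1] + B[1][1] = 10 + 9 = 19, A[2][2] + B[2][1] = 10 + 4 = 14) = -3 (attained at k = 0)
  C[2][2] = min over k of (A[2][0] + B[0][2] = -2 + -3 = -5, A[2][1] + B[1][2] = 10 + 10 = 20, A[2][2] + B[2][2] = 10 + -3 = 7) = -5 (attained at k = 0)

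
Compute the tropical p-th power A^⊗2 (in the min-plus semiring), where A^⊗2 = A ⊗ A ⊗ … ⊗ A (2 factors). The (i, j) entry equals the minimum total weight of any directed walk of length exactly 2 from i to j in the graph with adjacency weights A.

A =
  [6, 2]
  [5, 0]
A^⊗2 =
  [7, 2]
  [5, 0]

Each entry (A^⊗2)_ij equals the minimum over all length-2 walks i = v_0 → v_1 → … → v_2 = j of Σ_t A[v_t][v_{t+1}]. For example, for (i, j) = (0, 1) we minimise over 2 possible intermediate vertex sequences; the minimum is 2, attained along the walk 0 → 1 → 1.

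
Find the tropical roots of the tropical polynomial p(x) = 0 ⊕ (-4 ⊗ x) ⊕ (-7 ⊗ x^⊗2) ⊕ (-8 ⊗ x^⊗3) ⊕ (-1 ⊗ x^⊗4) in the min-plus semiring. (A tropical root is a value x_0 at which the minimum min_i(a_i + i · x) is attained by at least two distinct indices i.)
Roots: {-7, 1, 3, 4}

Each tropical root is a break point of the lower envelope of the lines y = a_i + i · x (there are 5 lines, with slopes 0, 1, ..., 4). Only the lines that attain the minimum somewhere contribute to roots; other lines are dominated. Here the surviving (envelope) indices are i = 4, i = 3, i = 2, i = 1, i = 0.
Intersections between consecutive envelope lines give the roots: for adjacent envelope indices i < j the intersection is x = (a_i − a_j) / (j − i). Reading off the sorted break points: {-7, 1, 3, 4}.
Verification: at each break x_0, at least two indices attain the minimum of min_i(a_i + i · x_0).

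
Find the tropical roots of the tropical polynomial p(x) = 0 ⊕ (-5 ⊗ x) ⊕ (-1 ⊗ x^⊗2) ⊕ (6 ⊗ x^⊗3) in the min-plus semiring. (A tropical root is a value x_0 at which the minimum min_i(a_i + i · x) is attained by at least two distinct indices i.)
Roots: {-7, -4, 5}

Each tropical root is a break point of the lower envelope of the lines y = a_i + i · x (there are 4 lines, with slopes 0, 1, ..., 3). Only the lines that attain the minimum somewhere contribute to roots; other lines are dominated. Here the surviving (envelope) indices are i = 3, i = 2, i = 1, i = 0.
Intersections between consecutive envelope lines give the roots: for adjacent envelope indices i < j the intersection is x = (a_i − a_j) / (j − i). Reading off the sorted break points: {-7, -4, 5}.
Verification: at each break x_0, at least two indices attain the minimum of min_i(a_i + i · x_0).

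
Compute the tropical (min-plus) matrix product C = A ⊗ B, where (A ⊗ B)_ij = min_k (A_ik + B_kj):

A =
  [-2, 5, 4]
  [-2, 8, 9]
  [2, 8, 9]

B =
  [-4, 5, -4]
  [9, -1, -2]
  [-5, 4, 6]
A ⊗ B =
  [-6, 3, -6]
  [-6, 3, -6]
  [-2, 7, -2]

Apply the min-plus product entry-by-entry:
  C[0][0] = min over k of (A[0][0] + B[0][0] = -2 + -4 = -6, A[0][1] + B[1][0] = 5 + 9 = 14, A[0][2] + B[2][0] = 4 + -5 = -1) = -6 (attained at k = 0)
  C[0][1] = min over k of (A[0][0] + B[0][1] = -2 + 5 = 3, A[0][1] + B[1][1] = 5 + -1 = 4, A[0][2] + B[2][1] = 4 + 4 = 8) = 3 (attained at k = 0)
  C[0][2] = min over k of (A[0][0] + B[0][2] = -2 + -4 = -6, A[0][1] + B[1][2] = 5 + -2 = 3, A[0][2] + B[2][2] = 4 + 6 = 10) = -6 (attained at k = 0)
  C[1][0] = min over k of (A[1][0] + B[0][0] = -2 + -4 = -6, A[1][1] + B[1][0] = 8 + 9 = 17, A[1][2] + B[2][0] = 9 + -5 = 4) = -6 (attained at k = 0)
  C[1][1] = min over k of (A[1][0] + B[0][1] = -2 + 5 = 3, A[1][1] + B[1][1] = 8 + -1 = 7, A[1][2] + B[2][1] = 9 + 4 = 13) = 3 (attained at k = 0)
  C[1][2] = min over k of (A[1][0] + B[0][2] = -2 + -4 = -6, A[1][1] + B[1][2] = 8 + -2 = 6, A[1][2] + B[2][2] = 9 + 6 = 15) = -6 (attained at k = 0)
  C[2][0] = min over k of (A[2][0] + B[0][0] = 2 + -4 = -2, A[2][1] + B[1][0] = 8 + 9 = 17, A[2][2] + B[2][0] = 9 + -5 = 4) = -2 (attained at k = 0)
  C[2][1] = min over k of (A[2][0] + B[0][1] = 2 + 5 = 7, A[2][1] + B[1][1] = 8 + -1 = 7, A[2][2] + B[2][1] = 9 + 4 = 13) = 7 (attained at k = 0)
  C[2][2] = min over k of (A[2][0] + B[0][2] = 2 + -4 = -2, A[2][1] + B[1][2] = 8 + -2 = 6, A[2][2] + B[2][2] = 9 + 6 = 15) = -2 (attained at k = 0)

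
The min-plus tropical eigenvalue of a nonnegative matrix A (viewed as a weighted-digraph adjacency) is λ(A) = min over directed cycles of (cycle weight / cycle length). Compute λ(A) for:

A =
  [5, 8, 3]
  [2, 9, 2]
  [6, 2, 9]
λ(A) = 2

Enumerate directed cycles and compute their means (weight / length). Sample:
  cycle 0 → 0: weight = 5, length = 1, mean = 5/1 ≈ 5.000
  cycle 1 → 1: weight = 9, length = 1, mean = 9/1 ≈ 9.000
  cycle 2 → 2: weight = 9, length = 1, mean = 9/1 ≈ 9.000
  cycle 0 → 1 → 0: weight = 10, length = 2, mean = 10/2 ≈ 5.000
  cycle 0 → 2 → 0: weight = 9, length = 2, mean = 9/2 ≈ 4.500
  cycle 1 → 0 → 1: weight = 10, length = 2, mean = 10/2 ≈ 5.000
Minimum mean = 2.000, attained e.g. along the cycle 1 → 2 → 1 with weight 4 and length 2. So λ(A) = 4/2 = 2.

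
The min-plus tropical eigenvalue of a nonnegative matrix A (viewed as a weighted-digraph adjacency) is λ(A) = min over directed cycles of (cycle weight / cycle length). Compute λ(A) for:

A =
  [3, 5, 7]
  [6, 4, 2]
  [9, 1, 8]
λ(A) = 3/2

Enumerate directed cycles and compute their means (weight / length). Sample:
  cycle 0 → 0: weight = 3, length = 1, mean = 3/1 ≈ 3.000
  cycle 1 → 1: weight = 4, length = 1, mean = 4/1 ≈ 4.000
  cycle 2 → 2: weight = 8, length = 1, mean = 8/1 ≈ 8.000
  cycle 0 → 1 → 0: weight = 11, length = 2, mean = 11/2 ≈ 5.500
  cycle 0 → 2 → 0: weight = 16, length = 2, mean = 16/2 ≈ 8.000
  cycle 1 → 0 → 1: weight = 11, length = 2, mean = 11/2 ≈ 5.500
Minimum mean = 1.500, attained e.g. along the cycle 1 → 2 → 1 with weight 3 and length 2. So λ(A) = 3/2 = 3/2.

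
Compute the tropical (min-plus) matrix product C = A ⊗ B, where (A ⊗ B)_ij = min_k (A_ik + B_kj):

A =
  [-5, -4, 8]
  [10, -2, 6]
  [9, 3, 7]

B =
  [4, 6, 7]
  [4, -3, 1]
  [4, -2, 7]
A ⊗ B =
  [-1, -7, -3]
  [2, -5, -1]
  [7, 0, 4]

Apply the min-plus product entry-by-entry:
  C[0][0] = min over k of (A[0][0] + B[0][0] = -5 + 4 = -1, A[0][1] + B[1][0] = -4 + 4 = 0, A[0][2] + B[2][0] = 8 + 4 = 12) = -1 (attained at k = 0)
  C[0][1] = min over k of (A[0][0] + B[0][1] = -5 + 6 = 1, A[0][1] + B[1][1] = -4 + -3 = -7, A[0][2] + B[2][1] = 8 + -2 = 6) = -7 (attained at k = 1)
  C[0][2] = min over k of (A[0][0] + B[0][2] = -5 + 7 = 2, A[0][1] + B[1][2] = -4 + 1 = -3, A[0][2] + B[2][2] = 8 + 7 = 15) = -3 (attained at k = 1)
  C[1][0] = min over k of (A[1][0] + B[0][0] = 10 + 4 = 14, A[1][1] + B[1][0] = -2 + 4 = 2, A[1][2] + B[2][0] = 6 + 4 = 10) = 2 (attained at k = 1)
  C[1][1] = min over k of (A[1][0] + B[0][1] = 10 + 6 = 16, A[1][1] + B[1][1] = -2 + -3 = -5, A[1][2] + B[2][1] = 6 + -2 = 4) = -5 (attained at k = 1)
  C[1][2] = min over k of (A[1][0] + B[0][2] = 10 + 7 = 17, A[1][1] + B[1][2] = -2 + 1 = -1, A[1][2] + B[2][2] = 6 + 7 = 13) = -1 (attained at k = 1)
  C[2][0] = min over k of (A[2][0] + B[0][0] = 9 + 4 = 13, A[2][1] + B[1][0] = 3 + 4 = 7, A[2][2] + B[2][0] = 7 + 4 = 11) = 7 (attained at k = 1)
  C[2][1] = min over k of (A[2][0] + B[0][1] = 9 + 6 = 15, A[2][1] + B[1][1] = 3 + -3 = 0, A[2][2] + B[2][1] = 7 + -2 = 5) = 0 (attained at k = 1)
  C[2][2] = min over k of (A[2][0] + B[0][2] = 9 + 7 = 16, A[2][1] + B[1][2] = 3 + 1 = 4, A[2][2] + B[2][2] = 7 + 7 = 14) = 4 (attained at k = 1)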